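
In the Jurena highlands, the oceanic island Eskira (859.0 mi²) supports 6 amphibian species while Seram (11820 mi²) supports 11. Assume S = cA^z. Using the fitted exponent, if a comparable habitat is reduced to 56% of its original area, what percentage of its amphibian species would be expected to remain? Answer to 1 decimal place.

z = ln(11/6) / ln(11820/859) = 0.6061 / 2.6218 = 0.2312
S_new/S_old = (A_new/A_old)^z = 0.56^0.2312 = exp(0.2312 × -0.5798) = 0.8745

87.5%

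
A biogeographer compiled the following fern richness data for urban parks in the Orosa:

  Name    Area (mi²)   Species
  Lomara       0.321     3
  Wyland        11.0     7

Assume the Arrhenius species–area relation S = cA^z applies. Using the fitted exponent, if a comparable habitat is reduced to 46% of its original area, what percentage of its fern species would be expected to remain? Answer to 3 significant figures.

83.0%

z = ln(7/3) / ln(11/0.321) = 0.8473 / 3.5342 = 0.2397
S_new/S_old = (A_new/A_old)^z = 0.46^0.2397 = exp(0.2397 × -0.7765) = 0.8301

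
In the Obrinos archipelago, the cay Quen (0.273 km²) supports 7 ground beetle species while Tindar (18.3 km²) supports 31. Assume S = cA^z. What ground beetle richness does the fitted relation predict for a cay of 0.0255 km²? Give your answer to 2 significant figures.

3.0

z = ln(31/7) / ln(18.3/0.273) = 1.4881 / 4.2052 = 0.3539
c = 7 / 0.273^0.3539 = 7 / 0.6316 = 11.08
S₃ = 11.08 × 0.0255^0.3539 = 11.08 × 0.273 ≈ 3.025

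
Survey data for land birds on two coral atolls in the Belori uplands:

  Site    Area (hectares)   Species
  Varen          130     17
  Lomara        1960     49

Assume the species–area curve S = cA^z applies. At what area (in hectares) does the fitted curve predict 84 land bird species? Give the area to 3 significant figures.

z = ln(49/17) / ln(1960/130) = 1.0586 / 2.7132 = 0.3902
c = 17 / 130^0.3902 = 17 / 6.68 = 2.545
A = (84/2.545)^(1/0.3902) ⇒ ln A = ln(33.01)/0.3902 = 8.9621
A = e^8.9621 ≈ 7802 hectares

7800 hectares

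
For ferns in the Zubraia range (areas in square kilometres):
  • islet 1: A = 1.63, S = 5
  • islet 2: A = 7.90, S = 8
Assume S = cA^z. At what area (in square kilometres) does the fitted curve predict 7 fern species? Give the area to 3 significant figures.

z = ln(8/5) / ln(7.9/1.63) = 0.4700 / 1.5783 = 0.2978
c = 5 / 1.63^0.2978 = 5 / 1.157 = 4.323
A = (7/4.323)^(1/0.2978) ⇒ ln A = ln(1.619)/0.2978 = 1.6185
A = e^1.6185 ≈ 5.045 square kilometres

5.05 square kilometres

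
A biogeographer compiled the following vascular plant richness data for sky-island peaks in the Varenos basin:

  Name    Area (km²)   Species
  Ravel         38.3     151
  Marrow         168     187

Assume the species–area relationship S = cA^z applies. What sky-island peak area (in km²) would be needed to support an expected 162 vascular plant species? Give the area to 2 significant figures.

62 km²

z = ln(187/151) / ln(168/38.3) = 0.2138 / 1.4785 = 0.1446
c = 151 / 38.3^0.1446 = 151 / 1.694 = 89.13
A = (162/89.13)^(1/0.1446) ⇒ ln A = ln(1.818)/0.1446 = 4.1317
A = e^4.1317 ≈ 62.28 km²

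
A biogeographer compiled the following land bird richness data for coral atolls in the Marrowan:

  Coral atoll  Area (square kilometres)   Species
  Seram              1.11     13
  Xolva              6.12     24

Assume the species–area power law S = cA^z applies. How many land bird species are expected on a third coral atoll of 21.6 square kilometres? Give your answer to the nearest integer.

38

z = ln(24/13) / ln(6.12/1.11) = 0.6131 / 1.7072 = 0.3591
c = 13 / 1.11^0.3591 = 13 / 1.038 = 12.52
S₃ = 12.52 × 21.6^0.3591 = 12.52 × 3.015 ≈ 37.75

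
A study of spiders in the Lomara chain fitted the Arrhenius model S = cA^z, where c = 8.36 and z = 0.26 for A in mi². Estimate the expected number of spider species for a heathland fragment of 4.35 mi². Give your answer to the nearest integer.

S = 8.36 × 4.35^0.26 = 8.36 × 1.466 ≈ 12.25

12 species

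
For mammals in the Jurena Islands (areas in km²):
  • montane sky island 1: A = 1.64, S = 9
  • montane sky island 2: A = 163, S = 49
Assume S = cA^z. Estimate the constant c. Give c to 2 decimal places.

7.50

z = ln(S₂/S₁) / ln(A₂/A₁) = ln(49/9) / ln(163/1.64) = 1.6946 / 4.5991 = 0.3685
c = S₁ / A₁^z = 9 / 1.64^0.3685 = 9 / 1.2 = 7.5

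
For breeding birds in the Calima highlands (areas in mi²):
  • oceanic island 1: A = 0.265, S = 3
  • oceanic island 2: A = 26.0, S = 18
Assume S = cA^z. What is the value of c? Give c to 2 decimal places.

5.04

z = ln(S₂/S₁) / ln(A₂/A₁) = ln(18/3) / ln(26/0.265) = 1.7918 / 4.5861 = 0.3907
c = S₁ / A₁^z = 3 / 0.265^0.3907 = 3 / 0.5952 = 5.04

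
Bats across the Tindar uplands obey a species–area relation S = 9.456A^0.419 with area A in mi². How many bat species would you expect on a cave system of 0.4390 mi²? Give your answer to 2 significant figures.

S = 9.456 × 0.439^0.419
ln S = ln 9.456 + 0.419 × ln 0.439 = 2.2466 + 0.419 × -0.8233 = 1.9017
S = e^1.9017 ≈ 6.697

6.7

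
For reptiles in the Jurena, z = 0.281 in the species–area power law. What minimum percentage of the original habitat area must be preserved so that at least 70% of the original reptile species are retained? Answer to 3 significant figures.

28.1%

Need (A_new/A_old)^0.281 = 0.7, so A_new/A_old = 0.7^(1/0.281) = 0.7^3.559
ln(A_new/A_old) = ln 0.7 / 0.281 = -0.3567 / 0.281 = -1.2693
A_new/A_old = e^-1.2693 ≈ 0.281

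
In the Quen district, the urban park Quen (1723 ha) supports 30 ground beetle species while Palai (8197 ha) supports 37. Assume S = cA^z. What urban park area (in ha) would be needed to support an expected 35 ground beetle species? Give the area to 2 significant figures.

z = ln(37/30) / ln(8197/1723) = 0.2097 / 1.5597 = 0.1345
c = 30 / 1723^0.1345 = 30 / 2.724 = 11.01
A = (35/11.01)^(1/0.1345) ⇒ ln A = ln(3.178)/0.1345 = 8.5982
A = e^8.5982 ≈ 5422 ha

5400 ha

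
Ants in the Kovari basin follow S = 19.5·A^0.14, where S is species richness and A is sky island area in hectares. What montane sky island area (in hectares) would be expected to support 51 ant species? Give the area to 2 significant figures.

51 = 19.5 × A^0.14  ⇒  A^0.14 = 51/19.5 = 2.615
ln A = ln(2.615) / 0.14 = 0.9614 / 0.14 = 6.8672
A = e^6.8672 ≈ 960.3 hectares

960 hectares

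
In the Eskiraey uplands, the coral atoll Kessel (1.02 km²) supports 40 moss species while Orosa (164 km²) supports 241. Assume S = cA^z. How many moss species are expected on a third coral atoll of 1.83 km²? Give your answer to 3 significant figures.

z = ln(241/40) / ln(164/1.02) = 1.7959 / 5.0801 = 0.3535
c = 40 / 1.02^0.3535 = 40 / 1.007 = 39.72
S₃ = 39.72 × 1.83^0.3535 = 39.72 × 1.238 ≈ 49.18

49.2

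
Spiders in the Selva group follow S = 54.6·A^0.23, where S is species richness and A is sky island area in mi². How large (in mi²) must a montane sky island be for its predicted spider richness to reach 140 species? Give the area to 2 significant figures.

140 = 54.6 × A^0.23  ⇒  A^0.23 = 140/54.6 = 2.564
ln A = ln(2.564) / 0.23 = 0.9416 / 0.23 = 4.0940
A = e^4.0940 ≈ 59.98 mi²

60 mi²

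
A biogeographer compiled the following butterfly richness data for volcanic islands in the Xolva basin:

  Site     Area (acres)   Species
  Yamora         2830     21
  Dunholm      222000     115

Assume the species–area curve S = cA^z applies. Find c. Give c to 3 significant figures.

0.948

z = ln(S₂/S₁) / ln(A₂/A₁) = ln(115/21) / ln(222000/2830) = 1.7004 / 4.3624 = 0.3898
c = S₁ / A₁^z = 21 / 2830^0.3898 = 21 / 22.15 = 0.9479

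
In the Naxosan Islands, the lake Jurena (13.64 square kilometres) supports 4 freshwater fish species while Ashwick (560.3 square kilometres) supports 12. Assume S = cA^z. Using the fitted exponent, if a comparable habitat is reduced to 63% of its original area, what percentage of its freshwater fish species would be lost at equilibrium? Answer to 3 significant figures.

z = ln(12/4) / ln(560.3/13.64) = 1.0986 / 3.7155 = 0.2957
S_new/S_old = (A_new/A_old)^z = 0.63^0.2957 = exp(0.2957 × -0.4620) = 0.8723
Fraction lost = 1 − 0.8723 = 0.1277

12.8%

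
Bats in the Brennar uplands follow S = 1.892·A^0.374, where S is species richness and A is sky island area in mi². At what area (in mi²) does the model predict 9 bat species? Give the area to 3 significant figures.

9 = 1.892 × A^0.374  ⇒  A^0.374 = 9/1.892 = 4.757
ln A = ln(4.757) / 0.374 = 1.5596 / 0.374 = 4.1700
A = e^4.1700 ≈ 64.72 mi²

64.7 mi²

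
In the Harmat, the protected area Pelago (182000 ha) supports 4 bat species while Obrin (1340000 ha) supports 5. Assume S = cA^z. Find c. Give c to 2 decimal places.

z = ln(S₂/S₁) / ln(A₂/A₁) = ln(5/4) / ln(1340000/182000) = 0.2231 / 1.9964 = 0.1118
c = S₁ / A₁^z = 4 / 182000^0.1118 = 4 / 3.872 = 1.033

1.03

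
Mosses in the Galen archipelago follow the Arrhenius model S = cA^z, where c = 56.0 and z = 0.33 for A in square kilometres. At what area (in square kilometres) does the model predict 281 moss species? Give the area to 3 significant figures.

281 = 56 × A^0.33  ⇒  A^0.33 = 281/56 = 5.018
ln A = ln(5.018) / 0.33 = 1.6130 / 0.33 = 4.8879
A = e^4.8879 ≈ 132.7 square kilometres

133 square kilometres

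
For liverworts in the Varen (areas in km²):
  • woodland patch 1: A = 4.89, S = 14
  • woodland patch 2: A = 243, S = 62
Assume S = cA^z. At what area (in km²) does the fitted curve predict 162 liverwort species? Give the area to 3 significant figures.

z = ln(62/14) / ln(243/4.89) = 1.4881 / 3.9059 = 0.3810
c = 14 / 4.89^0.3810 = 14 / 1.831 = 7.647
A = (162/7.647)^(1/0.3810) ⇒ ln A = ln(21.18)/0.3810 = 8.0141
A = e^8.0141 ≈ 3023 km²

3020 km²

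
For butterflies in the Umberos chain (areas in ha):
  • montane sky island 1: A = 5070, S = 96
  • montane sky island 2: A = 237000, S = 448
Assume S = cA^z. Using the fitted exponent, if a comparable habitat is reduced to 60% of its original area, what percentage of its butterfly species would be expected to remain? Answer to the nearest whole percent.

81%

z = ln(448/96) / ln(237000/5070) = 1.5404 / 3.8447 = 0.4007
S_new/S_old = (A_new/A_old)^z = 0.6^0.4007 = exp(0.4007 × -0.5108) = 0.8149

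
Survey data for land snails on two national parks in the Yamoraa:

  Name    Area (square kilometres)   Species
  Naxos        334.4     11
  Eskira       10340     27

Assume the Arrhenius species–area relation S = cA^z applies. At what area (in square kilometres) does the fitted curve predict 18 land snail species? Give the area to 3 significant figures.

z = ln(27/11) / ln(10340/334.4) = 0.8979 / 3.4314 = 0.2617
c = 11 / 334.4^0.2617 = 11 / 4.577 = 2.403
A = (18/2.403)^(1/0.2617) ⇒ ln A = ln(7.489)/0.2617 = 7.6943
A = e^7.6943 ≈ 2196 square kilometres

2200 square kilometres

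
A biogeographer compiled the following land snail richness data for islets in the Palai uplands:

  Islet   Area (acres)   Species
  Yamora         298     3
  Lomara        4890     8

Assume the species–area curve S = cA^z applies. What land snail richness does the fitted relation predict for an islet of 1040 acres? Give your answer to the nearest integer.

z = ln(8/3) / ln(4890/298) = 0.9808 / 2.7979 = 0.3506
c = 3 / 298^0.3506 = 3 / 7.368 = 0.4071
S₃ = 0.4071 × 1040^0.3506 = 0.4071 × 11.42 ≈ 4.65

5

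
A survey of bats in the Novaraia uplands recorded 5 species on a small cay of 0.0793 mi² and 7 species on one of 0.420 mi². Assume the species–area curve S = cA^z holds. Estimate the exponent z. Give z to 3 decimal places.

Taking logs: ln S = ln c + z ln A, so z = (ln S₂ − ln S₁)/(ln A₂ − ln A₁).
z = ln(7/5) / ln(0.42/0.0793) = ln(1.4) / ln(5.296) = 0.3365 / 1.6670 = 0.2018

0.202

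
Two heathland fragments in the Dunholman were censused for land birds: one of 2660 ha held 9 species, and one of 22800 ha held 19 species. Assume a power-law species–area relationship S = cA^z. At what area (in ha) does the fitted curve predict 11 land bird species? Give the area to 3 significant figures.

z = ln(19/9) / ln(22800/2660) = 0.7472 / 2.1484 = 0.3478
c = 9 / 2660^0.3478 = 9 / 15.53 = 0.5795
A = (11/0.5795)^(1/0.3478) ⇒ ln A = ln(18.98)/0.3478 = 8.4631
A = e^8.4631 ≈ 4737 ha

4740 ha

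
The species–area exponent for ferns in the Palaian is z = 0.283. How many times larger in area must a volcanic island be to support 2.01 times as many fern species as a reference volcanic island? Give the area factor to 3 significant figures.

(A₂/A₁)^0.283 = 2.01, so A₂/A₁ = 2.01^(1/0.283) = 2.01^3.534
ln(A₂/A₁) = ln 2.01 / 0.283 = 0.6981 / 0.283 = 2.4669
A₂/A₁ = e^2.4669 ≈ 11.79

11.8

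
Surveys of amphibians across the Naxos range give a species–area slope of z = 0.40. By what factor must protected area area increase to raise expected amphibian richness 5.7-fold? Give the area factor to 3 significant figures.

(A₂/A₁)^0.4 = 5.7, so A₂/A₁ = 5.7^(1/0.4) = 5.7^2.5
ln(A₂/A₁) = ln 5.7 / 0.4 = 1.7405 / 0.4 = 4.3512
A₂/A₁ = e^4.3512 ≈ 77.57

77.6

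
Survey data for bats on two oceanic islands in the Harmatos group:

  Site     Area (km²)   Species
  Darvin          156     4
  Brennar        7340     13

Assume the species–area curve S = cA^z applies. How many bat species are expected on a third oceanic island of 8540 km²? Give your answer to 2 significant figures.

z = ln(13/4) / ln(7340/156) = 1.1787 / 3.8512 = 0.3060
c = 4 / 156^0.3060 = 4 / 4.69 = 0.8528
S₃ = 0.8528 × 8540^0.3060 = 0.8528 × 15.97 ≈ 13.62

14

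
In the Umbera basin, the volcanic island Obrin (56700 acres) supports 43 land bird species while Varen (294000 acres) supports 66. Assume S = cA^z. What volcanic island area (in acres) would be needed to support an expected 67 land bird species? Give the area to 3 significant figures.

311000 acres

z = ln(66/43) / ln(294000/56700) = 0.4285 / 1.6458 = 0.2603
c = 43 / 56700^0.2603 = 43 / 17.28 = 2.489
A = (67/2.489)^(1/0.2603) ⇒ ln A = ln(26.92)/0.2603 = 12.6491
A = e^12.6491 ≈ 311483 acres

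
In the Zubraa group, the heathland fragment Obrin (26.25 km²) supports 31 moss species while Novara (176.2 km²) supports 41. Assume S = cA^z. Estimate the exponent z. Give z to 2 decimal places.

0.15

Taking logs: ln S = ln c + z ln A, so z = (ln S₂ − ln S₁)/(ln A₂ − ln A₁).
z = ln(41/31) / ln(176.2/26.25) = ln(1.323) / ln(6.712) = 0.2796 / 1.9040 = 0.1468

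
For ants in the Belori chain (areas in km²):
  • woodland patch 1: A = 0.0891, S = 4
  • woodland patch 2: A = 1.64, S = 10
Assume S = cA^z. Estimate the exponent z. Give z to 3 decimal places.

Taking logs: ln S = ln c + z ln A, so z = (ln S₂ − ln S₁)/(ln A₂ − ln A₁).
z = ln(10/4) / ln(1.64/0.0891) = ln(2.5) / ln(18.41) = 0.9163 / 2.9127 = 0.3146

0.315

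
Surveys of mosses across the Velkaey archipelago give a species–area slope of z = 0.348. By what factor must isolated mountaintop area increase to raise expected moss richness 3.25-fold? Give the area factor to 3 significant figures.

(A₂/A₁)^0.348 = 3.25, so A₂/A₁ = 3.25^(1/0.348) = 3.25^2.874
ln(A₂/A₁) = ln 3.25 / 0.348 = 1.1787 / 0.348 = 3.3869
A₂/A₁ = e^3.3869 ≈ 29.58

29.6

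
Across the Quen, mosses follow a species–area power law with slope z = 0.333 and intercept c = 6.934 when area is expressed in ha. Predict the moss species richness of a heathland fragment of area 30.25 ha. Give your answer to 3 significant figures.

S = 6.934 × 30.25^0.333 = 6.934 × 3.112 ≈ 21.58

21.6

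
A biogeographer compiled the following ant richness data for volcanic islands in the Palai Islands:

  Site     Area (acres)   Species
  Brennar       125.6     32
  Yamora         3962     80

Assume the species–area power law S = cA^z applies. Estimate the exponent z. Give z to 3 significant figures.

0.265

Taking logs: ln S = ln c + z ln A, so z = (ln S₂ − ln S₁)/(ln A₂ − ln A₁).
z = ln(80/32) / ln(3962/125.6) = ln(2.5) / ln(31.54) = 0.9163 / 3.4514 = 0.2655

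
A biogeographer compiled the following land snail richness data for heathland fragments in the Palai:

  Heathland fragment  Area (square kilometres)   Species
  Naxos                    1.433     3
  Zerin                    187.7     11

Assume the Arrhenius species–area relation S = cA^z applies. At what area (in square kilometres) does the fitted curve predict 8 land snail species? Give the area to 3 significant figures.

56.8 square kilometres

z = ln(11/3) / ln(187.7/1.433) = 1.2993 / 4.8751 = 0.2665
c = 3 / 1.433^0.2665 = 3 / 1.101 = 2.726
A = (8/2.726)^(1/0.2665) ⇒ ln A = ln(2.935)/0.2665 = 4.0400
A = e^4.0400 ≈ 56.82 square kilometres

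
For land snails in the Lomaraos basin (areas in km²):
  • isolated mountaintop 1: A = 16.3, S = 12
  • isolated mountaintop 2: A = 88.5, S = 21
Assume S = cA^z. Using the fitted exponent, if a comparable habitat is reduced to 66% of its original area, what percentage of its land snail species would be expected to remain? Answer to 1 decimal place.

z = ln(21/12) / ln(88.5/16.3) = 0.5596 / 1.6918 = 0.3308
S_new/S_old = (A_new/A_old)^z = 0.66^0.3308 = exp(0.3308 × -0.4155) = 0.8716

87.2%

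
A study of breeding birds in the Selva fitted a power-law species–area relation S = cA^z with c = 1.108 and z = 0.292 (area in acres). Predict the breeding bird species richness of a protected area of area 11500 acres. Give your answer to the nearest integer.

S = 1.108 × 11500^0.292 = 1.108 × 15.34 ≈ 16.99

17 species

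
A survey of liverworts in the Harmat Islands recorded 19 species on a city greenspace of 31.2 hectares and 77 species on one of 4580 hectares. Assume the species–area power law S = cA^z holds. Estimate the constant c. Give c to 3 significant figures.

z = ln(S₂/S₁) / ln(A₂/A₁) = ln(77/19) / ln(4580/31.2) = 1.3994 / 4.9890 = 0.2805
c = S₁ / A₁^z = 19 / 31.2^0.2805 = 19 / 2.625 = 7.239

7.24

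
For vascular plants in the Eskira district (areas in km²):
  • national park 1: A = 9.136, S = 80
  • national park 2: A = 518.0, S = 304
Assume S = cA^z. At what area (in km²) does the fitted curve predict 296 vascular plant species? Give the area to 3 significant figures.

z = ln(304/80) / ln(518/9.136) = 1.3350 / 4.0378 = 0.3306
c = 80 / 9.136^0.3306 = 80 / 2.078 = 38.5
A = (296/38.5)^(1/0.3306) ⇒ ln A = ln(7.689)/0.3306 = 6.1693
A = e^6.1693 ≈ 477.9 km²

478 km²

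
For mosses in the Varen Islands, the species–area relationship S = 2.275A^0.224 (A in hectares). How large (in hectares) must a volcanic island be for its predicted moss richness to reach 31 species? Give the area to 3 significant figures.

116000 hectares

31 = 2.275 × A^0.224  ⇒  A^0.224 = 31/2.275 = 13.63
ln A = ln(13.63) / 0.224 = 2.6120 / 0.224 = 11.6607
A = e^11.6607 ≈ 115931 hectares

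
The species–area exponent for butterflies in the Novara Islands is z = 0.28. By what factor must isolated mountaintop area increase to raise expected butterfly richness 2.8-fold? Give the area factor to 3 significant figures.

(A₂/A₁)^0.28 = 2.8, so A₂/A₁ = 2.8^(1/0.28) = 2.8^3.571
ln(A₂/A₁) = ln 2.8 / 0.28 = 1.0296 / 0.28 = 3.6772
A₂/A₁ = e^3.6772 ≈ 39.54

39.5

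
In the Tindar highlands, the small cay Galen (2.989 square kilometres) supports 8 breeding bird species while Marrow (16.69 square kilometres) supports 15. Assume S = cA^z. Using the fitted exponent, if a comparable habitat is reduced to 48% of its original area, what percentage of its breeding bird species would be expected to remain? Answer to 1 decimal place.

76.5%

z = ln(15/8) / ln(16.69/2.989) = 0.6286 / 1.7199 = 0.3655
S_new/S_old = (A_new/A_old)^z = 0.48^0.3655 = exp(0.3655 × -0.7340) = 0.7647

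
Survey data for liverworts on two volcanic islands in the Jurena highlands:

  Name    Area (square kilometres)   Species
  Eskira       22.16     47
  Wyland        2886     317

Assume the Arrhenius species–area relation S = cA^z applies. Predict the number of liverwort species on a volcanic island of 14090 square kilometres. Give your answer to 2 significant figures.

z = ln(317/47) / ln(2886/22.16) = 1.9088 / 4.8693 = 0.3920
c = 47 / 22.16^0.3920 = 47 / 3.369 = 13.95
S₃ = 13.95 × 14090^0.3920 = 13.95 × 42.3 ≈ 590.2

590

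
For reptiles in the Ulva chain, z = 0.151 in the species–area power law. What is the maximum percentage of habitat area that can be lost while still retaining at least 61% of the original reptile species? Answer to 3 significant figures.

Need (A_new/A_old)^0.151 = 0.61, so A_new/A_old = 0.61^(1/0.151) = 0.61^6.623
ln(A_new/A_old) = ln 0.61 / 0.151 = -0.4943 / 0.151 = -3.2735
A_new/A_old = e^-3.2735 ≈ 0.03787
Fraction that can be lost = 1 − 0.03787 = 0.9621

96.2%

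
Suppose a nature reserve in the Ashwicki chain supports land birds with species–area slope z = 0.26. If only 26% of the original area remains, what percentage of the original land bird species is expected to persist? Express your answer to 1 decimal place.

S_new/S_old = (A_new/A_old)^z = 0.26^0.26
= exp(0.26 × ln 0.26) = exp(0.26 × -1.3471) = exp(-0.3502) ≈ 0.7045

70.5%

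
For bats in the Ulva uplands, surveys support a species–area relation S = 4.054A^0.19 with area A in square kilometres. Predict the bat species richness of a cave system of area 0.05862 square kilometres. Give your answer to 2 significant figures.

S = 4.054 × 0.05862^0.19
ln S = ln 4.054 + 0.19 × ln 0.05862 = 1.3997 + 0.19 × -2.8367 = 0.8607
S = e^0.8607 ≈ 2.365

2.4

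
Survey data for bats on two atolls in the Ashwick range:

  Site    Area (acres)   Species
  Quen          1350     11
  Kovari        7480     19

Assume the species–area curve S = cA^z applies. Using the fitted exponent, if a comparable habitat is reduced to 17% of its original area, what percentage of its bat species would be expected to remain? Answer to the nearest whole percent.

z = ln(19/11) / ln(7480/1350) = 0.5465 / 1.7121 = 0.3192
S_new/S_old = (A_new/A_old)^z = 0.17^0.3192 = exp(0.3192 × -1.7720) = 0.568

57%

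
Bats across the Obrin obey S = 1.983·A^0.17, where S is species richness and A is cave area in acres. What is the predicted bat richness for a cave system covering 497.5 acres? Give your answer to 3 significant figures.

S = 1.983 × 497.5^0.17 = 1.983 × 2.874 ≈ 5.699

5.70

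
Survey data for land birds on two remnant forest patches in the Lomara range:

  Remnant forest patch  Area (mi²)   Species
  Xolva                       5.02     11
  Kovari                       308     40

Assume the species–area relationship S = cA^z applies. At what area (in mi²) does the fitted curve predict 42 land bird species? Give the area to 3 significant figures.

z = ln(40/11) / ln(308/5.02) = 1.2910 / 4.1167 = 0.3136
c = 11 / 5.02^0.3136 = 11 / 1.659 = 6.632
A = (42/6.632)^(1/0.3136) ⇒ ln A = ln(6.333)/0.3136 = 5.8857
A = e^5.8857 ≈ 359.8 mi²

360 mi²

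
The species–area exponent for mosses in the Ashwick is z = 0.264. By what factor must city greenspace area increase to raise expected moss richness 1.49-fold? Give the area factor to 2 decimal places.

4.53

(A₂/A₁)^0.264 = 1.49, so A₂/A₁ = 1.49^(1/0.264) = 1.49^3.788
ln(A₂/A₁) = ln 1.49 / 0.264 = 0.3988 / 0.264 = 1.5105
A₂/A₁ = e^1.5105 ≈ 4.529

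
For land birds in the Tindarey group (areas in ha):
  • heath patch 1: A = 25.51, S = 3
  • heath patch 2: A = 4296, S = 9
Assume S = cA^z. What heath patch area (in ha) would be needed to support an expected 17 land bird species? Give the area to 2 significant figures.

z = ln(9/3) / ln(4296/25.51) = 1.0986 / 5.1264 = 0.2143
c = 3 / 25.51^0.2143 = 3 / 2.002 = 1.498
A = (17/1.498)^(1/0.2143) ⇒ ln A = ln(11.34)/0.2143 = 11.3331
A = e^11.3331 ≈ 83542 ha

84000 ha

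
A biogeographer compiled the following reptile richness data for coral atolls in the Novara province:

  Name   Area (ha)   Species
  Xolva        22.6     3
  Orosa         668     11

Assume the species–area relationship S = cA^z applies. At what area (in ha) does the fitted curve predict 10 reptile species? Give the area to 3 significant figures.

521 ha

z = ln(11/3) / ln(668/22.6) = 1.2993 / 3.3863 = 0.3837
c = 3 / 22.6^0.3837 = 3 / 3.308 = 0.9069
A = (10/0.9069)^(1/0.3837) ⇒ ln A = ln(11.03)/0.3837 = 6.2559
A = e^6.2559 ≈ 521.1 ha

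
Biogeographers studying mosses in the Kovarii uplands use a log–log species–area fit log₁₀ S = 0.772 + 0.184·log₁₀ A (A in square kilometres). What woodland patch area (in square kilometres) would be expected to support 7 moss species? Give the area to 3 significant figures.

7 = 5.916 × A^0.184  ⇒  A^0.184 = 7/5.916 = 1.183
ln A = ln(1.183) / 0.184 = 0.1683 / 0.184 = 0.9148
A = e^0.9148 ≈ 2.496 square kilometres

2.50 square kilometres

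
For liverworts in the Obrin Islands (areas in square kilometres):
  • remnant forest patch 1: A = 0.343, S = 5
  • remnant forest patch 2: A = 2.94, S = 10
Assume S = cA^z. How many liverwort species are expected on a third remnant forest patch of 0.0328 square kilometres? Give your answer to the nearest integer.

2

z = ln(10/5) / ln(2.94/0.343) = 0.6931 / 2.1484 = 0.3226
c = 5 / 0.343^0.3226 = 5 / 0.7081 = 7.062
S₃ = 7.062 × 0.0328^0.3226 = 7.062 × 0.332 ≈ 2.345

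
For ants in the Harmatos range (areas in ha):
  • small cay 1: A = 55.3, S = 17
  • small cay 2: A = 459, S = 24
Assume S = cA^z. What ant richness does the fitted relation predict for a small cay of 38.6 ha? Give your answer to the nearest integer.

16

z = ln(24/17) / ln(459/55.3) = 0.3448 / 2.1163 = 0.1629
c = 17 / 55.3^0.1629 = 17 / 1.923 = 8.841
S₃ = 8.841 × 38.6^0.1629 = 8.841 × 1.814 ≈ 16.03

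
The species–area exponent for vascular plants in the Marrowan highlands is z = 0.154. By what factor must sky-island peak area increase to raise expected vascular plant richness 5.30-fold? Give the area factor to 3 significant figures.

(A₂/A₁)^0.154 = 5.3, so A₂/A₁ = 5.3^(1/0.154) = 5.3^6.494
ln(A₂/A₁) = ln 5.3 / 0.154 = 1.6677 / 0.154 = 10.8293
A₂/A₁ = e^10.8293 ≈ 50477

50500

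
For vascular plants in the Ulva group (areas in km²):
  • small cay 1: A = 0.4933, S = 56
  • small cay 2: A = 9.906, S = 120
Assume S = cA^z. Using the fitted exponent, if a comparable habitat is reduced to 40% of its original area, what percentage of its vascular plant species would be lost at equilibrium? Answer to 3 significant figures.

z = ln(120/56) / ln(9.906/0.4933) = 0.7621 / 2.9998 = 0.2541
S_new/S_old = (A_new/A_old)^z = 0.4^0.2541 = exp(0.2541 × -0.9163) = 0.7923
Fraction lost = 1 − 0.7923 = 0.2077

20.8%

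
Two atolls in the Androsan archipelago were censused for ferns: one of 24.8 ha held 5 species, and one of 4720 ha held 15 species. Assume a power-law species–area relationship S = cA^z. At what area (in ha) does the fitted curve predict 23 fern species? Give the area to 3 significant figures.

z = ln(15/5) / ln(4720/24.8) = 1.0986 / 5.2487 = 0.2093
c = 5 / 24.8^0.2093 = 5 / 1.958 = 2.553
A = (23/2.553)^(1/0.2093) ⇒ ln A = ln(9.008)/0.2093 = 10.5017
A = e^10.5017 ≈ 36378 ha

36400 ha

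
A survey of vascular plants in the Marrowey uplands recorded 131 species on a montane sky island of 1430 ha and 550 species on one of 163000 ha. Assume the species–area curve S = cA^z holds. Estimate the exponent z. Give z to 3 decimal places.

Taking logs: ln S = ln c + z ln A, so z = (ln S₂ − ln S₁)/(ln A₂ − ln A₁).
z = ln(550/131) / ln(163000/1430) = ln(4.198) / ln(114) = 1.4347 / 4.7361 = 0.3029

0.303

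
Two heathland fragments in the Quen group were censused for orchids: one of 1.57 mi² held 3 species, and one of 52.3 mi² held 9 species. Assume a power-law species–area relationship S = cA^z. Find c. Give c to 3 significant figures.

z = ln(S₂/S₁) / ln(A₂/A₁) = ln(9/3) / ln(52.3/1.57) = 1.0986 / 3.5059 = 0.3134
c = S₁ / A₁^z = 3 / 1.57^0.3134 = 3 / 1.152 = 2.605

2.60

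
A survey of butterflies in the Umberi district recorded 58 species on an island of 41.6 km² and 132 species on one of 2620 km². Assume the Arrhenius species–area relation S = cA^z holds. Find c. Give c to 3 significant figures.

z = ln(S₂/S₁) / ln(A₂/A₁) = ln(132/58) / ln(2620/41.6) = 0.8224 / 4.1428 = 0.1985
c = S₁ / A₁^z = 58 / 41.6^0.1985 = 58 / 2.096 = 27.67

27.7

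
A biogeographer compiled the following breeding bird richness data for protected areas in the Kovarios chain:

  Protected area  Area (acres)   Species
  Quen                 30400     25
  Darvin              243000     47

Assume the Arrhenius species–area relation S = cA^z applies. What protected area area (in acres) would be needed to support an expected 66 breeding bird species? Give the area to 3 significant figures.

z = ln(47/25) / ln(243000/30400) = 0.6313 / 2.0786 = 0.3037
c = 25 / 30400^0.3037 = 25 / 22.98 = 1.088
A = (66/1.088)^(1/0.3037) ⇒ ln A = ln(60.68)/0.3037 = 13.5187
A = e^13.5187 ≈ 743206 acres

743000 acres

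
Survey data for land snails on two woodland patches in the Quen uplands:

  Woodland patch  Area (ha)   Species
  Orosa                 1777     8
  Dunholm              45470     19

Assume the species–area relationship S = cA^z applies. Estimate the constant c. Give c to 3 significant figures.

1.09

z = ln(S₂/S₁) / ln(A₂/A₁) = ln(19/8) / ln(45470/1777) = 0.8650 / 3.2421 = 0.2668
c = S₁ / A₁^z = 8 / 1777^0.2668 = 8 / 7.362 = 1.087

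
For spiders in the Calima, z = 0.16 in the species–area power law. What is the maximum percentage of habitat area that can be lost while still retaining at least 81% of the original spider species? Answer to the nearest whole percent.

Need (A_new/A_old)^0.16 = 0.81, so A_new/A_old = 0.81^(1/0.16) = 0.81^6.25
ln(A_new/A_old) = ln 0.81 / 0.16 = -0.2107 / 0.16 = -1.3170
A_new/A_old = e^-1.3170 ≈ 0.2679
Fraction that can be lost = 1 − 0.2679 = 0.7321

73%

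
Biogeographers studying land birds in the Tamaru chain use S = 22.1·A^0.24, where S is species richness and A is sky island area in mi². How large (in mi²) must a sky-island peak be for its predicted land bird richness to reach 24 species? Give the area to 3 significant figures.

24 = 22.1 × A^0.24  ⇒  A^0.24 = 24/22.1 = 1.086
ln A = ln(1.086) / 0.24 = 0.0825 / 0.24 = 0.3437
A = e^0.3437 ≈ 1.41 mi²

1.41 mi²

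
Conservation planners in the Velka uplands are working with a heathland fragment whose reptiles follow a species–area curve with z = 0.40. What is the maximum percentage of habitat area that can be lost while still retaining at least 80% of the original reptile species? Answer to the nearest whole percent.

43%

Need (A_new/A_old)^0.4 = 0.8, so A_new/A_old = 0.8^(1/0.4) = 0.8^2.5
ln(A_new/A_old) = ln 0.8 / 0.4 = -0.2231 / 0.4 = -0.5579
A_new/A_old = e^-0.5579 ≈ 0.5724
Fraction that can be lost = 1 − 0.5724 = 0.4276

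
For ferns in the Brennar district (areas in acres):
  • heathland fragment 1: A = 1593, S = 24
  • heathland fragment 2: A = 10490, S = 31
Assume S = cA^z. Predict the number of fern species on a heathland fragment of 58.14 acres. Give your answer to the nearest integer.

z = ln(31/24) / ln(10490/1593) = 0.2559 / 1.8848 = 0.1358
c = 24 / 1593^0.1358 = 24 / 2.722 = 8.818
S₃ = 8.818 × 58.14^0.1358 = 8.818 × 1.736 ≈ 15.31

15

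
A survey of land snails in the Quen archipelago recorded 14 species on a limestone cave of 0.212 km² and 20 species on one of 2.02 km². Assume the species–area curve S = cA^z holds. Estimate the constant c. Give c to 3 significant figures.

17.9

z = ln(S₂/S₁) / ln(A₂/A₁) = ln(20/14) / ln(2.02/0.212) = 0.3567 / 2.2543 = 0.1582
c = S₁ / A₁^z = 14 / 0.212^0.1582 = 14 / 0.7824 = 17.89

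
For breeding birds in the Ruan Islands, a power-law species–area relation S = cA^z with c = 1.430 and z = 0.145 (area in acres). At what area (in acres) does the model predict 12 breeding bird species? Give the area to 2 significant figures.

12 = 1.43 × A^0.145  ⇒  A^0.145 = 12/1.43 = 8.392
ln A = ln(8.392) / 0.145 = 2.1272 / 0.145 = 14.6706
A = e^14.6706 ≈ 2351507 acres

2400000 acres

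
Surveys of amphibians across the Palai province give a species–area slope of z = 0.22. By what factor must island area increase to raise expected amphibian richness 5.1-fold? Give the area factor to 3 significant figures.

(A₂/A₁)^0.22 = 5.1, so A₂/A₁ = 5.1^(1/0.22) = 5.1^4.545
ln(A₂/A₁) = ln 5.1 / 0.22 = 1.6292 / 0.22 = 7.4056
A₂/A₁ = e^7.4056 ≈ 1645

1650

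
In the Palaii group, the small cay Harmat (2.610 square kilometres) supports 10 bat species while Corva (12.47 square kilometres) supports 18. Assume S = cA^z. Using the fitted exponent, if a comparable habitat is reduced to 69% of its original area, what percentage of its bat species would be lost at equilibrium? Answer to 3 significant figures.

13.0%

z = ln(18/10) / ln(12.47/2.61) = 0.5878 / 1.5640 = 0.3758
S_new/S_old = (A_new/A_old)^z = 0.69^0.3758 = exp(0.3758 × -0.3711) = 0.8698
Fraction lost = 1 − 0.8698 = 0.1302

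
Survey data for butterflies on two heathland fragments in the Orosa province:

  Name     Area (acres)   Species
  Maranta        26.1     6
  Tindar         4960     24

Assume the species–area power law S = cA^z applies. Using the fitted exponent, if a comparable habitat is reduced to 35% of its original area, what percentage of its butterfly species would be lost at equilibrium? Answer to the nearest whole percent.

24%

z = ln(24/6) / ln(4960/26.1) = 1.3863 / 5.2472 = 0.2642
S_new/S_old = (A_new/A_old)^z = 0.35^0.2642 = exp(0.2642 × -1.0498) = 0.7578
Fraction lost = 1 − 0.7578 = 0.2422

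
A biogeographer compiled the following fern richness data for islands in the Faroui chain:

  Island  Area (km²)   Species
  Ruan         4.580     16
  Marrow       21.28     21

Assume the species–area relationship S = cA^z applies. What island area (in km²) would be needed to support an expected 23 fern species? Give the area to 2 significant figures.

z = ln(21/16) / ln(21.28/4.58) = 0.2719 / 1.5361 = 0.1770
c = 16 / 4.58^0.1770 = 16 / 1.309 = 12.22
A = (23/12.22)^(1/0.1770) ⇒ ln A = ln(1.882)/0.1770 = 3.5716
A = e^3.5716 ≈ 35.57 km²

36 km²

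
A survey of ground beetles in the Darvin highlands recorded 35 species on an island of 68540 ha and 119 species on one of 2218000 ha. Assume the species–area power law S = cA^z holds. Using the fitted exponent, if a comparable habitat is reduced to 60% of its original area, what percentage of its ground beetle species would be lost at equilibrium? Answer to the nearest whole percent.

16%

z = ln(119/35) / ln(2218000/68540) = 1.2238 / 3.4769 = 0.3520
S_new/S_old = (A_new/A_old)^z = 0.6^0.3520 = exp(0.3520 × -0.5108) = 0.8354
Fraction lost = 1 − 0.8354 = 0.1646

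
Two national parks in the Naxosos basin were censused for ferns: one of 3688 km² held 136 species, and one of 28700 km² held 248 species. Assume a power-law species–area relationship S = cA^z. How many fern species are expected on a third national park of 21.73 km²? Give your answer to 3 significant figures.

30.2

z = ln(248/136) / ln(28700/3688) = 0.6008 / 2.0518 = 0.2928
c = 136 / 3688^0.2928 = 136 / 11.08 = 12.28
S₃ = 12.28 × 21.73^0.2928 = 12.28 × 2.463 ≈ 30.25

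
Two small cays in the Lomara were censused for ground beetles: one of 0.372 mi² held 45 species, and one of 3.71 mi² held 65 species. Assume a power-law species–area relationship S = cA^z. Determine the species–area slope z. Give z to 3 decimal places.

Taking logs: ln S = ln c + z ln A, so z = (ln S₂ − ln S₁)/(ln A₂ − ln A₁).
z = ln(65/45) / ln(3.71/0.372) = ln(1.444) / ln(9.973) = 0.3677 / 2.2999 = 0.1599

0.160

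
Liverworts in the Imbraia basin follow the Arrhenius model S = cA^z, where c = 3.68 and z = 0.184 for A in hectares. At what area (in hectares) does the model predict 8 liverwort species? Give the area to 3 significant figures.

8 = 3.68 × A^0.184  ⇒  A^0.184 = 8/3.68 = 2.174
ln A = ln(2.174) / 0.184 = 0.7765 / 0.184 = 4.2203
A = e^4.2203 ≈ 68.05 hectares

68.1 hectares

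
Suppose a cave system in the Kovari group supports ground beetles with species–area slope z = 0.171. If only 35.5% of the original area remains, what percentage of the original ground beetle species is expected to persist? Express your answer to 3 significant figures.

S_new/S_old = (A_new/A_old)^z = 0.355^0.171
= exp(0.171 × ln 0.355) = exp(0.171 × -1.0356) = exp(-0.1771) ≈ 0.8377

83.8%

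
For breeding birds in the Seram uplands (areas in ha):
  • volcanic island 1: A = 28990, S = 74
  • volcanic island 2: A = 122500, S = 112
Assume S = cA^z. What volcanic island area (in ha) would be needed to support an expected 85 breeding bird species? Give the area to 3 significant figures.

z = ln(112/74) / ln(122500/28990) = 0.4144 / 1.4412 = 0.2876
c = 74 / 28990^0.2876 = 74 / 19.2 = 3.855
A = (85/3.855)^(1/0.2876) ⇒ ln A = ln(22.05)/0.2876 = 10.7566
A = e^10.7566 ≈ 46940 ha

46900 ha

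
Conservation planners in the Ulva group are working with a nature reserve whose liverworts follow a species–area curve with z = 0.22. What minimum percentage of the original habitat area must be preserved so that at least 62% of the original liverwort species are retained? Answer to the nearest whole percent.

Need (A_new/A_old)^0.22 = 0.62, so A_new/A_old = 0.62^(1/0.22) = 0.62^4.545
ln(A_new/A_old) = ln 0.62 / 0.22 = -0.4780 / 0.22 = -2.1729
A_new/A_old = e^-2.1729 ≈ 0.1138

11%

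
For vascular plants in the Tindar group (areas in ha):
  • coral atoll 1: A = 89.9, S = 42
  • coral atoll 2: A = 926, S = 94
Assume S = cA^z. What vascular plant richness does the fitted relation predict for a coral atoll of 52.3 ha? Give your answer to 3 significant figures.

34.8

z = ln(94/42) / ln(926/89.9) = 0.8056 / 2.3322 = 0.3454
c = 42 / 89.9^0.3454 = 42 / 4.73 = 8.879
S₃ = 8.879 × 52.3^0.3454 = 8.879 × 3.923 ≈ 34.83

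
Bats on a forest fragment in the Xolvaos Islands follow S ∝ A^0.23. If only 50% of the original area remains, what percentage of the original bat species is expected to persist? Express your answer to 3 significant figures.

S_new/S_old = (A_new/A_old)^z = 0.5^0.23
= exp(0.23 × ln 0.5) = exp(0.23 × -0.6931) = exp(-0.1594) ≈ 0.8526

85.3%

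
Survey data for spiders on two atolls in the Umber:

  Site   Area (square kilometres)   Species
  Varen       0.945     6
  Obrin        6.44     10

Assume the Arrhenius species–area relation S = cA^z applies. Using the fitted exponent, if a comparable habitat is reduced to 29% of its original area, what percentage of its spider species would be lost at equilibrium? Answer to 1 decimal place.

28.1%

z = ln(10/6) / ln(6.44/0.945) = 0.5108 / 1.9191 = 0.2662
S_new/S_old = (A_new/A_old)^z = 0.29^0.2662 = exp(0.2662 × -1.2379) = 0.7193
Fraction lost = 1 − 0.7193 = 0.2807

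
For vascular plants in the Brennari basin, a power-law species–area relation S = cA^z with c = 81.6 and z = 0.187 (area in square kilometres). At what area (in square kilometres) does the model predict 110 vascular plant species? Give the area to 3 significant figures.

110 = 81.6 × A^0.187  ⇒  A^0.187 = 110/81.6 = 1.348
ln A = ln(1.348) / 0.187 = 0.2987 / 0.187 = 1.5971
A = e^1.5971 ≈ 4.939 square kilometres

4.94 square kilometres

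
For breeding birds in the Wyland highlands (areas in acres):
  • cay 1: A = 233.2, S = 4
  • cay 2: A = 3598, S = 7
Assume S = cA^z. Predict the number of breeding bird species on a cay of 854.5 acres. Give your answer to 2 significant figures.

5.2

z = ln(7/4) / ln(3598/233.2) = 0.5596 / 2.7362 = 0.2045
c = 4 / 233.2^0.2045 = 4 / 3.05 = 1.312
S₃ = 1.312 × 854.5^0.2045 = 1.312 × 3.977 ≈ 5.217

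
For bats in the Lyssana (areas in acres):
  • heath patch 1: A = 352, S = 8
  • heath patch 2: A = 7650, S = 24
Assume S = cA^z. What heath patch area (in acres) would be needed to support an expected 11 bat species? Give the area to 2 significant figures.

860 acres

z = ln(24/8) / ln(7650/352) = 1.0986 / 3.0788 = 0.3568
c = 8 / 352^0.3568 = 8 / 8.104 = 0.9872
A = (11/0.9872)^(1/0.3568) ⇒ ln A = ln(11.14)/0.3568 = 6.7561
A = e^6.7561 ≈ 859.3 acres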